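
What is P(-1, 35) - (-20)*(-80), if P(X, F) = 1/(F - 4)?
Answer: -49599/31 ≈ -1600.0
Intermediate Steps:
P(X, F) = 1/(-4 + F)
P(-1, 35) - (-20)*(-80) = 1/(-4 + 35) - (-20)*(-80) = 1/31 - 1*1600 = 1/31 - 1600 = -49599/31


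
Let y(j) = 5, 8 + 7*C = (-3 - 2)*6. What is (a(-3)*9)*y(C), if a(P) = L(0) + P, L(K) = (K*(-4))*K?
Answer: -135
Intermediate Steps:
L(K) = -4*K² (L(K) = (-4*K)*K = -4*K²)
C = -38/7 (C = -8/7 + ((-3 - 2)*6)/7 = -8/7 + (-5*6)/7 = -8/7 + (⅐)*(-30) = -8/7 - 30/7 = -38/7 ≈ -5.4286)
a(P) = P (a(P) = -4*0² + P = -4*0 + P = 0 + P = P)
(a(-3)*9)*y(C) = -3*9*5 = -27*5 = -135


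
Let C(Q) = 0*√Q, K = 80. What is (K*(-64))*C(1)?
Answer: 0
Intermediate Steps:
C(Q) = 0
(K*(-64))*C(1) = (80*(-64))*0 = -5120*0 = 0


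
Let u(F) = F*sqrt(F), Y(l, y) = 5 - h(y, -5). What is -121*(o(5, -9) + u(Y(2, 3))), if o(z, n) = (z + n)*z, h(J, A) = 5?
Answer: 2420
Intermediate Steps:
o(z, n) = z*(n + z) (o(z, n) = (n + z)*z = z*(n + z))
Y(l, y) = 0 (Y(l, y) = 5 - 1*5 = 5 - 5 = 0)
u(F) = F**(3/2)
-121*(o(5, -9) + u(Y(2, 3))) = -121*(5*(-9 + 5) + 0**(3/2)) = -121*(5*(-4) + 0) = -121*(-20 + 0) = -121*(-20) = 2420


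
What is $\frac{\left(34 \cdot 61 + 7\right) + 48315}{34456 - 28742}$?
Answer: $\frac{25198}{2857} \approx 8.8197$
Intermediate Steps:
$\frac{\left(34 \cdot 61 + 7\right) + 48315}{34456 - 28742} = \frac{\left(2074 + 7\right) + 48315}{5714} = \left(2081 + 48315\right) \frac{1}{5714} = 50396 \cdot \frac{1}{5714} = \frac{25198}{2857}$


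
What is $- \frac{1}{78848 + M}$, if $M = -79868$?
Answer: $\frac{1}{1020} \approx 0.00098039$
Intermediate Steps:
$- \frac{1}{78848 + M} = - \frac{1}{78848 - 79868} = - \frac{1}{-1020} = \left(-1\right) \left(- \frac{1}{1020}\right) = \frac{1}{1020}$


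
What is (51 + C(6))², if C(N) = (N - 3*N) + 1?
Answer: 1600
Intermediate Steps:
C(N) = 1 - 2*N (C(N) = -2*N + 1 = 1 - 2*N)
(51 + C(6))² = (51 + (1 - 2*6))² = (51 + (1 - 12))² = (51 - 11)² = 40² = 1600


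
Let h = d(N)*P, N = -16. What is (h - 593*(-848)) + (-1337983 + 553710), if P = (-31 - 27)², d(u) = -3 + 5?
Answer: -274681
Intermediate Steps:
d(u) = 2
P = 3364 (P = (-58)² = 3364)
h = 6728 (h = 2*3364 = 6728)
(h - 593*(-848)) + (-1337983 + 553710) = (6728 - 593*(-848)) + (-1337983 + 553710) = (6728 + 502864) - 784273 = 509592 - 784273 = -274681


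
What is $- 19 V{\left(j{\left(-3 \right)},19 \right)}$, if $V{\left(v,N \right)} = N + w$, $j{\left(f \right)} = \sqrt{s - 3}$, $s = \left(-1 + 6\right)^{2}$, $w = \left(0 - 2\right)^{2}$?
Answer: $-437$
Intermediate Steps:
$w = 4$ ($w = \left(-2\right)^{2} = 4$)
$s = 25$ ($s = 5^{2} = 25$)
$j{\left(f \right)} = \sqrt{22}$ ($j{\left(f \right)} = \sqrt{25 - 3} = \sqrt{22}$)
$V{\left(v,N \right)} = 4 + N$ ($V{\left(v,N \right)} = N + 4 = 4 + N$)
$- 19 V{\left(j{\left(-3 \right)},19 \right)} = - 19 \left(4 + 19\right) = \left(-19\right) 23 = -437$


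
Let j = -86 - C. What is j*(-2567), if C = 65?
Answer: 387617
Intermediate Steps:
j = -151 (j = -86 - 1*65 = -86 - 65 = -151)
j*(-2567) = -151*(-2567) = 387617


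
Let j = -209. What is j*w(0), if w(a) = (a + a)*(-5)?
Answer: 0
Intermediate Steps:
w(a) = -10*a (w(a) = (2*a)*(-5) = -10*a)
j*w(0) = -(-2090)*0 = -209*0 = 0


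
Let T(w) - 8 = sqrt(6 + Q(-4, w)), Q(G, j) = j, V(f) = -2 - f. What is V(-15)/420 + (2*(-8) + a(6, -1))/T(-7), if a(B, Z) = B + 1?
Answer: -5879/5460 + 9*I/65 ≈ -1.0767 + 0.13846*I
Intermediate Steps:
a(B, Z) = 1 + B
T(w) = 8 + sqrt(6 + w)
V(-15)/420 + (2*(-8) + a(6, -1))/T(-7) = (-2 - 1*(-15))/420 + (2*(-8) + (1 + 6))/(8 + sqrt(6 - 7)) = (-2 + 15)*(1/420) + (-16 + 7)/(8 + sqrt(-1)) = 13*(1/420) - 9*(8 - I)/65 = 13/420 - 9*(8 - I)/65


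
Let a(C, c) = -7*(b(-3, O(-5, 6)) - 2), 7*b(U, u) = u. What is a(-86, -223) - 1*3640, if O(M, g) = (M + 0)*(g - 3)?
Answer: -3611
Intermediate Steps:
O(M, g) = M*(-3 + g)
b(U, u) = u/7
a(C, c) = 29 (a(C, c) = -7*((-5*(-3 + 6))/7 - 2) = -7*((-5*3)/7 - 2) = -7*((⅐)*(-15) - 2) = -7*(-15/7 - 2) = -7*(-29/7) = 29)
a(-86, -223) - 1*3640 = 29 - 1*3640 = 29 - 3640 = -3611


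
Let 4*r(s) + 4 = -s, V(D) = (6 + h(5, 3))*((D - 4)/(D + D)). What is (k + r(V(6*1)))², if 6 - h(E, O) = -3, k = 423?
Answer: 11363641/64 ≈ 1.7756e+5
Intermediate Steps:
h(E, O) = 9 (h(E, O) = 6 - 1*(-3) = 6 + 3 = 9)
V(D) = 15*(-4 + D)/(2*D) (V(D) = (6 + 9)*((D - 4)/(D + D)) = 15*((-4 + D)/((2*D))) = 15*((-4 + D)*(1/(2*D))) = 15*((-4 + D)/(2*D)) = 15*(-4 + D)/(2*D))
r(s) = -1 - s/4 (r(s) = -1 + (-s)/4 = -1 - s/4)
(k + r(V(6*1)))² = (423 + (-1 - (15/2 - 30/(6*1))/4))² = (423 + (-1 - (15/2 - 30/6)/4))² = (423 + (-1 - (15/2 - 30*⅙)/4))² = (423 + (-1 - (15/2 - 5)/4))² = (423 + (-1 - ¼*5/2))² = (423 + (-1 - 5/8))² = (423 - 13/8)² = (3371/8)² = 11363641/64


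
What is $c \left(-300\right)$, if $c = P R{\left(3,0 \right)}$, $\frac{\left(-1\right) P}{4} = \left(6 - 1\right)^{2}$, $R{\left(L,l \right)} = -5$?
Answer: $-150000$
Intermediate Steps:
$P = -100$ ($P = - 4 \left(6 - 1\right)^{2} = - 4 \cdot 5^{2} = \left(-4\right) 25 = -100$)
$c = 500$ ($c = \left(-100\right) \left(-5\right) = 500$)
$c \left(-300\right) = 500 \left(-300\right) = -150000$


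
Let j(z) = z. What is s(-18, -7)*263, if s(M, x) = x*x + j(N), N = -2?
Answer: 12361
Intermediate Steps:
s(M, x) = -2 + x**2 (s(M, x) = x*x - 2 = x**2 - 2 = -2 + x**2)
s(-18, -7)*263 = (-2 + (-7)**2)*263 = (-2 + 49)*263 = 47*263 = 12361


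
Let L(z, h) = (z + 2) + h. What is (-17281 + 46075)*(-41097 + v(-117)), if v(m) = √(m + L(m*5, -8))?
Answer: -1183347018 + 57588*I*√177 ≈ -1.1833e+9 + 7.6616e+5*I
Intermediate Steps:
L(z, h) = 2 + h + z (L(z, h) = (2 + z) + h = 2 + h + z)
v(m) = √(-6 + 6*m) (v(m) = √(m + (2 - 8 + m*5)) = √(m + (2 - 8 + 5*m)) = √(m + (-6 + 5*m)) = √(-6 + 6*m))
(-17281 + 46075)*(-41097 + v(-117)) = (-17281 + 46075)*(-41097 + √(-6 + 6*(-117))) = 28794*(-41097 + √(-6 - 702)) = 28794*(-41097 + √(-708)) = 28794*(-41097 + 2*I*√177) = -1183347018 + 57588*I*√177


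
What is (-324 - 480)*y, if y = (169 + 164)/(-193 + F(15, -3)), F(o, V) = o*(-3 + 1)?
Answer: 267732/223 ≈ 1200.6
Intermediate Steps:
F(o, V) = -2*o (F(o, V) = o*(-2) = -2*o)
y = -333/223 (y = (169 + 164)/(-193 - 2*15) = 333/(-193 - 30) = 333/(-223) = 333*(-1/223) = -333/223 ≈ -1.4933)
(-324 - 480)*y = (-324 - 480)*(-333/223) = -804*(-333/223) = 267732/223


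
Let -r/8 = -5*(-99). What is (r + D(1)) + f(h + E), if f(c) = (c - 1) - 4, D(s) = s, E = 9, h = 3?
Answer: -3952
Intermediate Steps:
f(c) = -5 + c (f(c) = (-1 + c) - 4 = -5 + c)
r = -3960 (r = -(-40)*(-99) = -8*495 = -3960)
(r + D(1)) + f(h + E) = (-3960 + 1) + (-5 + (3 + 9)) = -3959 + (-5 + 12) = -3959 + 7 = -3952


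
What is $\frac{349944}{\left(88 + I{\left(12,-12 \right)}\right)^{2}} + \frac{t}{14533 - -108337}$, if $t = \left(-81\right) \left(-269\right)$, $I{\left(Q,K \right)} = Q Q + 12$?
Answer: $\frac{1384214037}{228599635} \approx 6.0552$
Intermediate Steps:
$I{\left(Q,K \right)} = 12 + Q^{2}$ ($I{\left(Q,K \right)} = Q^{2} + 12 = 12 + Q^{2}$)
$t = 21789$
$\frac{349944}{\left(88 + I{\left(12,-12 \right)}\right)^{2}} + \frac{t}{14533 - -108337} = \frac{349944}{\left(88 + \left(12 + 12^{2}\right)\right)^{2}} + \frac{21789}{14533 - -108337} = \frac{349944}{\left(88 + \left(12 + 144\right)\right)^{2}} + \frac{21789}{14533 + 108337} = \frac{349944}{\left(88 + 156\right)^{2}} + \frac{21789}{122870} = \frac{349944}{244^{2}} + 21789 \cdot \frac{1}{122870} = \frac{349944}{59536} + \frac{21789}{122870} = 349944 \cdot \frac{1}{59536} + \frac{21789}{122870} = \frac{43743}{7442} + \frac{21789}{122870} = \frac{1384214037}{228599635}$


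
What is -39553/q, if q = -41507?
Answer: 39553/41507 ≈ 0.95292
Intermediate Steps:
-39553/q = -39553/(-41507) = -39553*(-1/41507) = 39553/41507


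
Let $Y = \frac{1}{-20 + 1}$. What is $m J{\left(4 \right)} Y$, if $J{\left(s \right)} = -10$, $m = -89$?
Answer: $- \frac{890}{19} \approx -46.842$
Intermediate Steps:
$Y = - \frac{1}{19}$ ($Y = \frac{1}{-19} = - \frac{1}{19} \approx -0.052632$)
$m J{\left(4 \right)} Y = \left(-89\right) \left(-10\right) \left(- \frac{1}{19}\right) = 890 \left(- \frac{1}{19}\right) = - \frac{890}{19}$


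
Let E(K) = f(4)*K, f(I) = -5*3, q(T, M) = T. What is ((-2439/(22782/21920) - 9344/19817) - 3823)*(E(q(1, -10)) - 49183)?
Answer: 22841483411654090/75245149 ≈ 3.0356e+8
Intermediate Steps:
f(I) = -15
E(K) = -15*K
((-2439/(22782/21920) - 9344/19817) - 3823)*(E(q(1, -10)) - 49183) = ((-2439/(22782/21920) - 9344/19817) - 3823)*(-15*1 - 49183) = ((-2439/(22782*(1/21920)) - 9344*1/19817) - 3823)*(-15 - 49183) = ((-2439/11391/10960 - 9344/19817) - 3823)*(-49198) = ((-2439*10960/11391 - 9344/19817) - 3823)*(-49198) = ((-8910480/3797 - 9344/19817) - 3823)*(-49198) = (-176614461328/75245149 - 3823)*(-49198) = -464276665955/75245149*(-49198) = 22841483411654090/75245149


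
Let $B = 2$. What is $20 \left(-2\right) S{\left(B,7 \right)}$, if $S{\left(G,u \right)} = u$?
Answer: $-280$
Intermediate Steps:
$20 \left(-2\right) S{\left(B,7 \right)} = 20 \left(-2\right) 7 = \left(-40\right) 7 = -280$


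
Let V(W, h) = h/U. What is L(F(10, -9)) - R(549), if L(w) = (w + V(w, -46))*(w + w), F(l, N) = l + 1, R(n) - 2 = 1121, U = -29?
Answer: -24537/29 ≈ -846.10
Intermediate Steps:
R(n) = 1123 (R(n) = 2 + 1121 = 1123)
F(l, N) = 1 + l
V(W, h) = -h/29 (V(W, h) = h/(-29) = h*(-1/29) = -h/29)
L(w) = 2*w*(46/29 + w) (L(w) = (w - 1/29*(-46))*(w + w) = (w + 46/29)*(2*w) = (46/29 + w)*(2*w) = 2*w*(46/29 + w))
L(F(10, -9)) - R(549) = 2*(1 + 10)*(46 + 29*(1 + 10))/29 - 1*1123 = (2/29)*11*(46 + 29*11) - 1123 = (2/29)*11*(46 + 319) - 1123 = (2/29)*11*365 - 1123 = 8030/29 - 1123 = -24537/29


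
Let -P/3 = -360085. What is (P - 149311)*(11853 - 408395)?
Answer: -369158395648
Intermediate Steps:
P = 1080255 (P = -3*(-360085) = 1080255)
(P - 149311)*(11853 - 408395) = (1080255 - 149311)*(11853 - 408395) = 930944*(-396542) = -369158395648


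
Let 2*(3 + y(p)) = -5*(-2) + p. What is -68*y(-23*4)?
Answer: 2992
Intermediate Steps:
y(p) = 2 + p/2 (y(p) = -3 + (-5*(-2) + p)/2 = -3 + (10 + p)/2 = -3 + (5 + p/2) = 2 + p/2)
-68*y(-23*4) = -68*(2 + (-23*4)/2) = -68*(2 + (½)*(-92)) = -68*(2 - 46) = -68*(-44) = 2992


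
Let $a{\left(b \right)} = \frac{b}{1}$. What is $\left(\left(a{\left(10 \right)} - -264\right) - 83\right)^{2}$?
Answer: $36481$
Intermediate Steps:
$a{\left(b \right)} = b$ ($a{\left(b \right)} = b 1 = b$)
$\left(\left(a{\left(10 \right)} - -264\right) - 83\right)^{2} = \left(\left(10 - -264\right) - 83\right)^{2} = \left(\left(10 + 264\right) - 83\right)^{2} = \left(274 - 83\right)^{2} = 191^{2} = 36481$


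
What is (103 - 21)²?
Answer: 6724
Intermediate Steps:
(103 - 21)² = 82² = 6724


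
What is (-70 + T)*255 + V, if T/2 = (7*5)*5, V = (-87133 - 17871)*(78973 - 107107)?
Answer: 2954253936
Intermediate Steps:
V = 2954182536 (V = -105004*(-28134) = 2954182536)
T = 350 (T = 2*((7*5)*5) = 2*(35*5) = 2*175 = 350)
(-70 + T)*255 + V = (-70 + 350)*255 + 2954182536 = 280*255 + 2954182536 = 71400 + 2954182536 = 2954253936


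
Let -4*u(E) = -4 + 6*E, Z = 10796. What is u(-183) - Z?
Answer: -21041/2 ≈ -10521.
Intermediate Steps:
u(E) = 1 - 3*E/2 (u(E) = -(-4 + 6*E)/4 = 1 - 3*E/2)
u(-183) - Z = (1 - 3/2*(-183)) - 1*10796 = (1 + 549/2) - 10796 = 551/2 - 10796 = -21041/2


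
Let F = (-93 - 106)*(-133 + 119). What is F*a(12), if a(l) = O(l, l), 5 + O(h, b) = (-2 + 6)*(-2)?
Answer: -36218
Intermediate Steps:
O(h, b) = -13 (O(h, b) = -5 + (-2 + 6)*(-2) = -5 + 4*(-2) = -5 - 8 = -13)
F = 2786 (F = -199*(-14) = 2786)
a(l) = -13
F*a(12) = 2786*(-13) = -36218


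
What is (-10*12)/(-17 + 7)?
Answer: 12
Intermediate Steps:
(-10*12)/(-17 + 7) = -120/(-10) = -120*(-1/10) = 12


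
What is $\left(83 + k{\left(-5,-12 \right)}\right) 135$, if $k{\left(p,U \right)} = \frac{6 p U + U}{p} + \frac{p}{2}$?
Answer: $\frac{2943}{2} \approx 1471.5$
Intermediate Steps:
$k{\left(p,U \right)} = \frac{p}{2} + \frac{U + 6 U p}{p}$ ($k{\left(p,U \right)} = \frac{6 U p + U}{p} + p \frac{1}{2} = \frac{U + 6 U p}{p} + \frac{p}{2} = \frac{p}{2} + \frac{U + 6 U p}{p}$)
$\left(83 + k{\left(-5,-12 \right)}\right) 135 = \left(83 + \left(\frac{1}{2} \left(-5\right) + 6 \left(-12\right) - \frac{12}{-5}\right)\right) 135 = \left(83 - \frac{721}{10}\right) 135 = \frac{109}{10} \cdot 135 = \frac{2943}{2}$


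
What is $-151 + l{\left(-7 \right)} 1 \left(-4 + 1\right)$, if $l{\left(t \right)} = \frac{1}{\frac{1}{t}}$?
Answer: $-130$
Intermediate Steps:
$l{\left(t \right)} = t$
$-151 + l{\left(-7 \right)} 1 \left(-4 + 1\right) = -151 - 7 \cdot 1 \left(-4 + 1\right) = -151 - 7 \cdot 1 \left(-3\right) = -151 - -21 = -151 + 21 = -130$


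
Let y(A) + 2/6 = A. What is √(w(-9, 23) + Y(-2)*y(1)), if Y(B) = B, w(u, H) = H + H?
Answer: √402/3 ≈ 6.6833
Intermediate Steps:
w(u, H) = 2*H
y(A) = -⅓ + A
√(w(-9, 23) + Y(-2)*y(1)) = √(2*23 - 2*(-⅓ + 1)) = √(46 - 2*⅔) = √(46 - 4/3) = √(134/3) = √402/3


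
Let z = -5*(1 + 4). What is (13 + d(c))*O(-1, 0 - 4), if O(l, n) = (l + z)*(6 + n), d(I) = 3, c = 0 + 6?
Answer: -832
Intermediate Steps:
z = -25 (z = -5*5 = -25)
c = 6
O(l, n) = (-25 + l)*(6 + n) (O(l, n) = (l - 25)*(6 + n) = (-25 + l)*(6 + n))
(13 + d(c))*O(-1, 0 - 4) = (13 + 3)*(-150 - 25*(0 - 4) + 6*(-1) - (0 - 4)) = 16*(-150 - 25*(-4) - 6 - 1*(-4)) = 16*(-150 + 100 - 6 + 4) = 16*(-52) = -832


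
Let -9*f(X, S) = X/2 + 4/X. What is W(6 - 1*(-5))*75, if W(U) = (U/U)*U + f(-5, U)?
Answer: 1705/2 ≈ 852.50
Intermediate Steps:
f(X, S) = -4/(9*X) - X/18 (f(X, S) = -(X/2 + 4/X)/9 = -4/(9*X) - X/18)
W(U) = 11/30 + U (W(U) = (U/U)*U + (1/18)*(-8 - 1*(-5)²)/(-5) = 1*U + (1/18)*(-⅕)*(-8 - 1*25) = U + (1/18)*(-⅕)*(-8 - 25) = U + (1/18)*(-⅕)*(-33) = U + 11/30 = 11/30 + U)
W(6 - 1*(-5))*75 = (11/30 + (6 - 1*(-5)))*75 = (11/30 + (6 + 5))*75 = (11/30 + 11)*75 = (341/30)*75 = 1705/2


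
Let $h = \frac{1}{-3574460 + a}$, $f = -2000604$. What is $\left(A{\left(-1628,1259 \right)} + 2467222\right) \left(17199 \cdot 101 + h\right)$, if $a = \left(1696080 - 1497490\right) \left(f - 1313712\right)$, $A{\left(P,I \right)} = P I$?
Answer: $\frac{47742758429257688090943}{65819358890} \approx 7.2536 \cdot 10^{11}$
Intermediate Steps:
$A{\left(P,I \right)} = I P$
$a = -658190014440$ ($a = \left(1696080 - 1497490\right) \left(-2000604 - 1313712\right) = 198590 \left(-3314316\right) = -658190014440$)
$h = - \frac{1}{658193588900}$ ($h = \frac{1}{-3574460 - 658190014440} = \frac{1}{-658193588900} = - \frac{1}{658193588900} \approx -1.5193 \cdot 10^{-12}$)
$\left(A{\left(-1628,1259 \right)} + 2467222\right) \left(17199 \cdot 101 + h\right) = \left(1259 \left(-1628\right) + 2467222\right) \left(17199 \cdot 101 - \frac{1}{658193588900}\right) = \left(-2049652 + 2467222\right) \left(1737099 - \frac{1}{658193588900}\right) = 417570 \cdot \frac{1143347425084601099}{658193588900} = \frac{47742758429257688090943}{65819358890}$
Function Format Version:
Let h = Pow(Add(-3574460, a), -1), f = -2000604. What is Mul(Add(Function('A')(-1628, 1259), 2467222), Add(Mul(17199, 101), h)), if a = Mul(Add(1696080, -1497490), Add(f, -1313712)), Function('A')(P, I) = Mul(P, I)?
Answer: Rational(47742758429257688090943, 65819358890) ≈ 7.2536e+11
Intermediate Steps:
Function('A')(P, I) = Mul(I, P)
a = -658190014440 (a = Mul(Add(1696080, -1497490), Add(-2000604, -1313712)) = Mul(198590, -3314316) = -658190014440)
h = Rational(-1, 658193588900) (h = Pow(Add(-3574460, -658190014440), -1) = Pow(-658193588900, -1) = Rational(-1, 658193588900) ≈ -1.5193e-12)
Mul(Add(Function('A')(-1628, 1259), 2467222), Add(Mul(17199, 101), h)) = Mul(Add(Mul(1259, -1628), 2467222), Add(Mul(17199, 101), Rational(-1, 658193588900))) = Mul(Add(-2049652, 2467222), Add(1737099, Rational(-1, 658193588900))) = Mul(417570, Rational(1143347425084601099, 658193588900)) = Rational(47742758429257688090943, 65819358890)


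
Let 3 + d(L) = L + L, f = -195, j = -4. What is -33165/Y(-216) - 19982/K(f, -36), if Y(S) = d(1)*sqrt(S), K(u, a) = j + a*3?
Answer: 9991/56 - 3685*I*sqrt(6)/4 ≈ 178.41 - 2256.6*I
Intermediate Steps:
K(u, a) = -4 + 3*a (K(u, a) = -4 + a*3 = -4 + 3*a)
d(L) = -3 + 2*L (d(L) = -3 + (L + L) = -3 + 2*L)
Y(S) = -sqrt(S) (Y(S) = (-3 + 2*1)*sqrt(S) = (-3 + 2)*sqrt(S) = -sqrt(S))
-33165/Y(-216) - 19982/K(f, -36) = -33165*I*sqrt(6)/36 - 19982/(-4 + 3*(-36)) = -33165*I*sqrt(6)/36 - 19982/(-4 - 108) = -33165*I*sqrt(6)/36 - 19982/(-112) = -3685*I*sqrt(6)/4 - 19982*(-1/112) = -3685*I*sqrt(6)/4 + 9991/56 = 9991/56 - 3685*I*sqrt(6)/4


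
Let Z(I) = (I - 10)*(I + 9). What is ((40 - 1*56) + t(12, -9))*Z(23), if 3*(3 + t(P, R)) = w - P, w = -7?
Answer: -31616/3 ≈ -10539.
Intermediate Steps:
Z(I) = (-10 + I)*(9 + I)
t(P, R) = -16/3 - P/3 (t(P, R) = -3 + (-7 - P)/3 = -3 + (-7/3 - P/3) = -16/3 - P/3)
((40 - 1*56) + t(12, -9))*Z(23) = ((40 - 1*56) + (-16/3 - ⅓*12))*(-90 + 23² - 1*23) = ((40 - 56) + (-16/3 - 4))*(-90 + 529 - 23) = (-16 - 28/3)*416 = -76/3*416 = -31616/3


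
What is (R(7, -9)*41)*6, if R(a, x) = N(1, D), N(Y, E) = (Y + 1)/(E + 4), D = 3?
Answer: 492/7 ≈ 70.286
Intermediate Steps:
N(Y, E) = (1 + Y)/(4 + E)
R(a, x) = 2/7 (R(a, x) = (1 + 1)/(4 + 3) = 2/7)
(R(7, -9)*41)*6 = ((2/7)*41)*6 = (82/7)*6 = 492/7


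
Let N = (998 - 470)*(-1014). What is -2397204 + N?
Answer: -2932596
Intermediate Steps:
N = -535392 (N = 528*(-1014) = -535392)
-2397204 + N = -2397204 - 535392 = -2932596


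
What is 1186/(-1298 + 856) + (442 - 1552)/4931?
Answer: -3169393/1089751 ≈ -2.9084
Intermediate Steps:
1186/(-1298 + 856) + (442 - 1552)/4931 = 1186/(-442) - 1110*1/4931 = 1186*(-1/442) - 1110/4931 = -593/221 - 1110/4931 = -3169393/1089751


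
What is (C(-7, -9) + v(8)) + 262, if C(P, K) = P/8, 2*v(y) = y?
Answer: 2121/8 ≈ 265.13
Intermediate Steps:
v(y) = y/2
C(P, K) = P/8 (C(P, K) = P*(1/8) = P/8)
(C(-7, -9) + v(8)) + 262 = ((1/8)*(-7) + (1/2)*8) + 262 = (-7/8 + 4) + 262 = 25/8 + 262 = 2121/8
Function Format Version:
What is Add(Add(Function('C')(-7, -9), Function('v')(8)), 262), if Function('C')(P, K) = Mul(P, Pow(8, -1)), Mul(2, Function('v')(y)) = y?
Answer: Rational(2121, 8) ≈ 265.13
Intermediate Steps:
Function('v')(y) = Mul(Rational(1, 2), y)
Function('C')(P, K) = Mul(Rational(1, 8), P) (Function('C')(P, K) = Mul(P, Rational(1, 8)) = Mul(Rational(1, 8), P))
Add(Add(Function('C')(-7, -9), Function('v')(8)), 262) = Add(Add(Mul(Rational(1, 8), -7), Mul(Rational(1, 2), 8)), 262) = Add(Add(Rational(-7, 8), 4), 262) = Add(Rational(25, 8), 262) = Rational(2121, 8)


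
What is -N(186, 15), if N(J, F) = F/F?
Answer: -1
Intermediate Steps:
N(J, F) = 1
-N(186, 15) = -1*1 = -1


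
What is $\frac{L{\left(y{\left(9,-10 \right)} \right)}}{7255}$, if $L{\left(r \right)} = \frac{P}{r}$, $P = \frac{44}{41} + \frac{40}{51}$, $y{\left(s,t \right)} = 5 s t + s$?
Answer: $- \frac{3884}{6690060405} \approx -5.8056 \cdot 10^{-7}$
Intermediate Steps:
$y{\left(s,t \right)} = s + 5 s t$ ($y{\left(s,t \right)} = 5 s t + s = s + 5 s t$)
$P = \frac{3884}{2091}$ ($P = 44 \cdot \frac{1}{41} + 40 \cdot \frac{1}{51} = \frac{44}{41} + \frac{40}{51} = \frac{3884}{2091} \approx 1.8575$)
$L{\left(r \right)} = \frac{3884}{2091 r}$
$\frac{L{\left(y{\left(9,-10 \right)} \right)}}{7255} = \frac{\frac{3884}{2091} \frac{1}{9 \left(1 + 5 \left(-10\right)\right)}}{7255} = \frac{3884}{2091 \cdot 9 \left(1 - 50\right)} \frac{1}{7255} = \frac{3884}{2091 \cdot 9 \left(-49\right)} \frac{1}{7255} = \frac{3884}{2091 \left(-441\right)} \frac{1}{7255} = \frac{3884}{2091} \left(- \frac{1}{441}\right) \frac{1}{7255} = \left(- \frac{3884}{922131}\right) \frac{1}{7255} = - \frac{3884}{6690060405}$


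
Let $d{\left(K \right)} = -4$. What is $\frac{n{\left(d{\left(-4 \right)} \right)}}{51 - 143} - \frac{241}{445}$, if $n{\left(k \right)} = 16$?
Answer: $- \frac{7323}{10235} \approx -0.71549$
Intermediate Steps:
$\frac{n{\left(d{\left(-4 \right)} \right)}}{51 - 143} - \frac{241}{445} = \frac{16}{51 - 143} - \frac{241}{445} = \frac{16}{-92} - \frac{241}{445} = 16 \left(- \frac{1}{92}\right) - \frac{241}{445} = - \frac{4}{23} - \frac{241}{445} = - \frac{7323}{10235}$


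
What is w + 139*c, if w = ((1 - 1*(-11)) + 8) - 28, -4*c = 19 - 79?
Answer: 2077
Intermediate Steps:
c = 15 (c = -(19 - 79)/4 = -¼*(-60) = 15)
w = -8 (w = ((1 + 11) + 8) - 28 = (12 + 8) - 28 = 20 - 28 = -8)
w + 139*c = -8 + 139*15 = -8 + 2085 = 2077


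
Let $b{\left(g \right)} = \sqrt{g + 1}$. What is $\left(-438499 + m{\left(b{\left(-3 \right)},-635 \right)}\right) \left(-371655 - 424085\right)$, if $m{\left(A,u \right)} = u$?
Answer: $349436489160$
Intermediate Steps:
$b{\left(g \right)} = \sqrt{1 + g}$
$\left(-438499 + m{\left(b{\left(-3 \right)},-635 \right)}\right) \left(-371655 - 424085\right) = \left(-438499 - 635\right) \left(-371655 - 424085\right) = \left(-439134\right) \left(-795740\right) = 349436489160$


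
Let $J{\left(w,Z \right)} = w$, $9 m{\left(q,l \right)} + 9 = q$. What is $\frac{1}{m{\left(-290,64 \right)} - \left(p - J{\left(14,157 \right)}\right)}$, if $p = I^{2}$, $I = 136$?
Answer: $- \frac{9}{166637} \approx -5.401 \cdot 10^{-5}$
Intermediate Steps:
$m{\left(q,l \right)} = -1 + \frac{q}{9}$
$p = 18496$ ($p = 136^{2} = 18496$)
$\frac{1}{m{\left(-290,64 \right)} - \left(p - J{\left(14,157 \right)}\right)} = \frac{1}{\left(-1 + \frac{1}{9} \left(-290\right)\right) + \left(14 - 18496\right)} = \frac{1}{\left(-1 - \frac{290}{9}\right) + \left(14 - 18496\right)} = \frac{1}{- \frac{299}{9} - 18482} = \frac{1}{- \frac{166637}{9}} = - \frac{9}{166637}$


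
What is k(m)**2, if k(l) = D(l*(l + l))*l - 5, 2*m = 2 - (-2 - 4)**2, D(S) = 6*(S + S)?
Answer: 13904418889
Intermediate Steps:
D(S) = 12*S (D(S) = 6*(2*S) = 12*S)
m = -17 (m = (2 - (-2 - 4)**2)/2 = (2 - 1*(-6)**2)/2 = (2 - 1*36)/2 = (2 - 36)/2 = (1/2)*(-34) = -17)
k(l) = -5 + 24*l**3 (k(l) = (12*(l*(l + l)))*l - 5 = (12*(l*(2*l)))*l - 5 = (12*(2*l**2))*l - 5 = (24*l**2)*l - 5 = 24*l**3 - 5 = -5 + 24*l**3)
k(m)**2 = (-5 + 24*(-17)**3)**2 = (-5 + 24*(-4913))**2 = (-5 - 117912)**2 = (-117917)**2 = 13904418889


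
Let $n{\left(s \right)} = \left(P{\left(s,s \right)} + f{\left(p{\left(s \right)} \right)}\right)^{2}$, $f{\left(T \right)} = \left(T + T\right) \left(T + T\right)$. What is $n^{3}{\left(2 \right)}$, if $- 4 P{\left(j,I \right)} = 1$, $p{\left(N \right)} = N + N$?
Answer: $\frac{274941996890625}{4096} \approx 6.7125 \cdot 10^{10}$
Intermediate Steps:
$p{\left(N \right)} = 2 N$
$P{\left(j,I \right)} = - \frac{1}{4}$ ($P{\left(j,I \right)} = \left(- \frac{1}{4}\right) 1 = - \frac{1}{4}$)
$f{\left(T \right)} = 4 T^{2}$ ($f{\left(T \right)} = 2 T 2 T = 4 T^{2}$)
$n{\left(s \right)} = \left(- \frac{1}{4} + 16 s^{2}\right)^{2}$ ($n{\left(s \right)} = \left(- \frac{1}{4} + 4 \left(2 s\right)^{2}\right)^{2} = \left(- \frac{1}{4} + 4 \cdot 4 s^{2}\right)^{2} = \left(- \frac{1}{4} + 16 s^{2}\right)^{2}$)
$n^{3}{\left(2 \right)} = \left(\frac{\left(-1 + 64 \cdot 2^{2}\right)^{2}}{16}\right)^{3} = \left(\frac{\left(-1 + 64 \cdot 4\right)^{2}}{16}\right)^{3} = \left(\frac{\left(-1 + 256\right)^{2}}{16}\right)^{3} = \left(\frac{255^{2}}{16}\right)^{3} = \left(\frac{1}{16} \cdot 65025\right)^{3} = \left(\frac{65025}{16}\right)^{3} = \frac{274941996890625}{4096}$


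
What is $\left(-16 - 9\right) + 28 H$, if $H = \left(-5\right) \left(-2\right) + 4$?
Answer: $367$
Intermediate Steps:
$H = 14$ ($H = 10 + 4 = 14$)
$\left(-16 - 9\right) + 28 H = \left(-16 - 9\right) + 28 \cdot 14 = -25 + 392 = 367$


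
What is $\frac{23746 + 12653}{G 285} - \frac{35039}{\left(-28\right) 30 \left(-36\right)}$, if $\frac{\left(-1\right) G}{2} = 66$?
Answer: $- \frac{1221653}{574560} \approx -2.1262$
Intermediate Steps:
$G = -132$ ($G = \left(-2\right) 66 = -132$)
$\frac{23746 + 12653}{G 285} - \frac{35039}{\left(-28\right) 30 \left(-36\right)} = \frac{23746 + 12653}{\left(-132\right) 285} - \frac{35039}{\left(-28\right) 30 \left(-36\right)} = \frac{36399}{-37620} - \frac{35039}{\left(-840\right) \left(-36\right)} = 36399 \left(- \frac{1}{37620}\right) - \frac{35039}{30240} = - \frac{1103}{1140} - \frac{35039}{30240} = - \frac{1221653}{574560}$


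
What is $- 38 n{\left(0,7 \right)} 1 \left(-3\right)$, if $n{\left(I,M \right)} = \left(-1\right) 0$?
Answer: $0$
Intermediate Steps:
$n{\left(I,M \right)} = 0$
$- 38 n{\left(0,7 \right)} 1 \left(-3\right) = \left(-38\right) 0 \cdot 1 \left(-3\right) = 0 \left(-3\right) = 0$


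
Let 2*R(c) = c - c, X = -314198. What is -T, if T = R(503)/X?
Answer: 0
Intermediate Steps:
R(c) = 0 (R(c) = (c - c)/2 = (1/2)*0 = 0)
T = 0 (T = 0/(-314198) = 0*(-1/314198) = 0)
-T = -1*0 = 0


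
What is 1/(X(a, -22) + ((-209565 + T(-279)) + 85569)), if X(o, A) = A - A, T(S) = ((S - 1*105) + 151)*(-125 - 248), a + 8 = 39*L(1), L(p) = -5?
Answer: -1/37087 ≈ -2.6964e-5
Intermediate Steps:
a = -203 (a = -8 + 39*(-5) = -8 - 195 = -203)
T(S) = -17158 - 373*S (T(S) = ((S - 105) + 151)*(-373) = ((-105 + S) + 151)*(-373) = (46 + S)*(-373) = -17158 - 373*S)
X(o, A) = 0
1/(X(a, -22) + ((-209565 + T(-279)) + 85569)) = 1/(0 + ((-209565 + (-17158 - 373*(-279))) + 85569)) = 1/(0 + ((-209565 + (-17158 + 104067)) + 85569)) = 1/(0 + ((-209565 + 86909) + 85569)) = 1/(0 + (-122656 + 85569)) = 1/(0 - 37087) = 1/(-37087) = -1/37087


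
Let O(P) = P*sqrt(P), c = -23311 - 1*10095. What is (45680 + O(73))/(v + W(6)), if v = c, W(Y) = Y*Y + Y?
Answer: -11420/8341 - 73*sqrt(73)/33364 ≈ -1.3878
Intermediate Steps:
W(Y) = Y + Y**2 (W(Y) = Y**2 + Y = Y + Y**2)
c = -33406 (c = -23311 - 10095 = -33406)
O(P) = P**(3/2)
v = -33406
(45680 + O(73))/(v + W(6)) = (45680 + 73**(3/2))/(-33406 + 6*(1 + 6)) = (45680 + 73*sqrt(73))/(-33406 + 6*7) = (45680 + 73*sqrt(73))/(-33406 + 42) = (45680 + 73*sqrt(73))/(-33364) = (45680 + 73*sqrt(73))*(-1/33364) = -11420/8341 - 73*sqrt(73)/33364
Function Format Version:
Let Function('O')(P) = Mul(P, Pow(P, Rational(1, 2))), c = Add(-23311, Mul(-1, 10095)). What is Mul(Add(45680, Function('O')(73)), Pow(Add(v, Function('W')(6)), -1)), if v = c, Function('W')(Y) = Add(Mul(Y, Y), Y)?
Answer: Add(Rational(-11420, 8341), Mul(Rational(-73, 33364), Pow(73, Rational(1, 2)))) ≈ -1.3878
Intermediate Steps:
Function('W')(Y) = Add(Y, Pow(Y, 2)) (Function('W')(Y) = Add(Pow(Y, 2), Y) = Add(Y, Pow(Y, 2)))
c = -33406 (c = Add(-23311, -10095) = -33406)
Function('O')(P) = Pow(P, Rational(3, 2))
v = -33406
Mul(Add(45680, Function('O')(73)), Pow(Add(v, Function('W')(6)), -1)) = Mul(Add(45680, Pow(73, Rational(3, 2))), Pow(Add(-33406, Mul(6, Add(1, 6))), -1)) = Mul(Add(45680, Mul(73, Pow(73, Rational(1, 2)))), Pow(Add(-33406, Mul(6, 7)), -1)) = Mul(Add(45680, Mul(73, Pow(73, Rational(1, 2)))), Pow(Add(-33406, 42), -1)) = Mul(Add(45680, Mul(73, Pow(73, Rational(1, 2)))), Pow(-33364, -1)) = Mul(Add(45680, Mul(73, Pow(73, Rational(1, 2)))), Rational(-1, 33364)) = Add(Rational(-11420, 8341), Mul(Rational(-73, 33364), Pow(73, Rational(1, 2))))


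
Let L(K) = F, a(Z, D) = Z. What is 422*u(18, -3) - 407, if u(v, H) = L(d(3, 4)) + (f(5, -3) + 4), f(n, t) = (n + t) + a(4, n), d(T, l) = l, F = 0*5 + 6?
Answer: 6345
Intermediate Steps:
F = 6 (F = 0 + 6 = 6)
f(n, t) = 4 + n + t (f(n, t) = (n + t) + 4 = 4 + n + t)
L(K) = 6
u(v, H) = 16 (u(v, H) = 6 + ((4 + 5 - 3) + 4) = 6 + (6 + 4) = 6 + 10 = 16)
422*u(18, -3) - 407 = 422*16 - 407 = 6752 - 407 = 6345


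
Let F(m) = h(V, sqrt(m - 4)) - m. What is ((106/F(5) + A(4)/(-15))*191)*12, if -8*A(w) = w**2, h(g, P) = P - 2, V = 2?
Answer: -200932/5 ≈ -40186.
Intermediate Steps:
h(g, P) = -2 + P
A(w) = -w**2/8
F(m) = -2 + sqrt(-4 + m) - m (F(m) = (-2 + sqrt(m - 4)) - m = (-2 + sqrt(-4 + m)) - m = -2 + sqrt(-4 + m) - m)
((106/F(5) + A(4)/(-15))*191)*12 = ((106/(-2 + sqrt(-4 + 5) - 1*5) - 1/8*4**2/(-15))*191)*12 = ((106/(-2 + sqrt(1) - 5) - 1/8*16*(-1/15))*191)*12 = ((106/(-2 + 1 - 5) - 2*(-1/15))*191)*12 = ((106/(-6) + 2/15)*191)*12 = ((106*(-1/6) + 2/15)*191)*12 = ((-53/3 + 2/15)*191)*12 = -263/15*191*12 = -50233/15*12 = -200932/5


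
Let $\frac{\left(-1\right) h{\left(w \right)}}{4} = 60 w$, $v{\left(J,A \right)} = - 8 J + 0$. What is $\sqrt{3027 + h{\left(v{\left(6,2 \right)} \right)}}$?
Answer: $\sqrt{14547} \approx 120.61$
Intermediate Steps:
$v{\left(J,A \right)} = - 8 J$
$h{\left(w \right)} = - 240 w$ ($h{\left(w \right)} = - 4 \cdot 60 w = - 240 w$)
$\sqrt{3027 + h{\left(v{\left(6,2 \right)} \right)}} = \sqrt{3027 - 240 \left(\left(-8\right) 6\right)} = \sqrt{3027 - -11520} = \sqrt{3027 + 11520} = \sqrt{14547}$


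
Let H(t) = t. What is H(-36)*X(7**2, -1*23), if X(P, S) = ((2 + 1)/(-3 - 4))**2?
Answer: -324/49 ≈ -6.6122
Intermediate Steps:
X(P, S) = 9/49 (X(P, S) = (3/(-7))**2 = (3*(-1/7))**2 = (-3/7)**2 = 9/49)
H(-36)*X(7**2, -1*23) = -36*9/49 = -324/49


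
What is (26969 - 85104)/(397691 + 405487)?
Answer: -58135/803178 ≈ -0.072381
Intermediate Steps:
(26969 - 85104)/(397691 + 405487) = -58135/803178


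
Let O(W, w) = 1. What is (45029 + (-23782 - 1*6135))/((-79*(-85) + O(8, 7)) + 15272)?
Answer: 3778/5497 ≈ 0.68728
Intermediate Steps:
(45029 + (-23782 - 1*6135))/((-79*(-85) + O(8, 7)) + 15272) = (45029 + (-23782 - 1*6135))/((-79*(-85) + 1) + 15272) = (45029 + (-23782 - 6135))/((6715 + 1) + 15272) = (45029 - 29917)/(6716 + 15272) = 15112/21988 = 15112*(1/21988) = 3778/5497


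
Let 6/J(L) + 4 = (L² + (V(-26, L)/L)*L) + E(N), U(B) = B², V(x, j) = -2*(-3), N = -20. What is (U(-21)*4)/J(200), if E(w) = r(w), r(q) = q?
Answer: 11754708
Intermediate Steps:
E(w) = w
V(x, j) = 6
J(L) = 6/(-18 + L²) (J(L) = 6/(-4 + ((L² + (6/L)*L) - 20)) = 6/(-4 + ((L² + 6) - 20)) = 6/(-4 + ((6 + L²) - 20)) = 6/(-4 + (-14 + L²)) = 6/(-18 + L²))
(U(-21)*4)/J(200) = ((-21)²*4)/((6/(-18 + 200²))) = (441*4)/((6/(-18 + 40000))) = 1764/((6/39982)) = 1764/((6*(1/39982))) = 1764/(3/19991) = 1764*(19991/3) = 11754708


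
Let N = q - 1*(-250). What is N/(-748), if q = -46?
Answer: -3/11 ≈ -0.27273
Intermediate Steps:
N = 204 (N = -46 - 1*(-250) = -46 + 250 = 204)
N/(-748) = 204/(-748) = 204*(-1/748) = -3/11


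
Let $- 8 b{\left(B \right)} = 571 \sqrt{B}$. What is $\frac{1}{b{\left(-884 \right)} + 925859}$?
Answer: $\frac{14813744}{13715510261157} + \frac{2284 i \sqrt{221}}{13715510261157} \approx 1.0801 \cdot 10^{-6} + 2.4756 \cdot 10^{-9} i$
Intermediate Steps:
$b{\left(B \right)} = - \frac{571 \sqrt{B}}{8}$
$\frac{1}{b{\left(-884 \right)} + 925859} = \frac{1}{- \frac{571 \sqrt{-884}}{8} + 925859} = \frac{1}{- \frac{571 \cdot 2 i \sqrt{221}}{8} + 925859} = \frac{1}{- \frac{571 i \sqrt{221}}{4} + 925859} = \frac{1}{925859 - \frac{571 i \sqrt{221}}{4}}$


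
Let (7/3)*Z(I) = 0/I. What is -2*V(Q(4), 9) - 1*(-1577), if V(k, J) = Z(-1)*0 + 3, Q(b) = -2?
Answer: 1571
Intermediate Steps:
Z(I) = 0 (Z(I) = 3*(0/I)/7 = (3/7)*0 = 0)
V(k, J) = 3 (V(k, J) = 0*0 + 3 = 0 + 3 = 3)
-2*V(Q(4), 9) - 1*(-1577) = -2*3 - 1*(-1577) = -6 + 1577 = 1571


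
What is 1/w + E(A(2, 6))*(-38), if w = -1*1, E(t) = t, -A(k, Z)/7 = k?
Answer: 531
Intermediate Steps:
A(k, Z) = -7*k
w = -1
1/w + E(A(2, 6))*(-38) = 1/(-1) - 7*2*(-38) = -1 - 14*(-38) = -1 + 532 = 531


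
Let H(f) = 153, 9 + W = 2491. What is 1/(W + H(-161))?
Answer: 1/2635 ≈ 0.00037951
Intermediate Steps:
W = 2482 (W = -9 + 2491 = 2482)
1/(W + H(-161)) = 1/(2482 + 153) = 1/2635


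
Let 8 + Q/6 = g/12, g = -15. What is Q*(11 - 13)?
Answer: 111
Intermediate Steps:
Q = -111/2 (Q = -48 + 6*(-15/12) = -48 + 6*(-15*1/12) = -48 + 6*(-5/4) = -48 - 15/2 = -111/2 ≈ -55.500)
Q*(11 - 13) = -111*(11 - 13)/2 = -111/2*(-2) = 111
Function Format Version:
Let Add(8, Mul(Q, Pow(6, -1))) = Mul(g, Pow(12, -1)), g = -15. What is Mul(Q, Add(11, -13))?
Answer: 111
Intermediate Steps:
Q = Rational(-111, 2) (Q = Add(-48, Mul(6, Mul(-15, Pow(12, -1)))) = Add(-48, Mul(6, Mul(-15, Rational(1, 12)))) = Add(-48, Mul(6, Rational(-5, 4))) = Add(-48, Rational(-15, 2)) = Rational(-111, 2) ≈ -55.500)
Mul(Q, Add(11, -13)) = Mul(Rational(-111, 2), Add(11, -13)) = Mul(Rational(-111, 2), -2) = 111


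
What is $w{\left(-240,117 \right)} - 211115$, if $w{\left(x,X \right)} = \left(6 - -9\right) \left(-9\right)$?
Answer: $-211250$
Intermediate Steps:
$w{\left(x,X \right)} = -135$ ($w{\left(x,X \right)} = \left(6 + 9\right) \left(-9\right) = 15 \left(-9\right) = -135$)
$w{\left(-240,117 \right)} - 211115 = -135 - 211115 = -211250$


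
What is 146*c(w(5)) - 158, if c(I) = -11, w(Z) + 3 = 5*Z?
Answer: -1764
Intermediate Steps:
w(Z) = -3 + 5*Z
146*c(w(5)) - 158 = 146*(-11) - 158 = -1606 - 158 = -1764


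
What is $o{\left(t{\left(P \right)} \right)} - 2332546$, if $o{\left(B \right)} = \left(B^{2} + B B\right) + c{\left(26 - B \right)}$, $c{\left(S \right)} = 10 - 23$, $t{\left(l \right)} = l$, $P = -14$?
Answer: $-2332167$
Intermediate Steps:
$c{\left(S \right)} = -13$ ($c{\left(S \right)} = 10 - 23 = -13$)
$o{\left(B \right)} = -13 + 2 B^{2}$ ($o{\left(B \right)} = \left(B^{2} + B B\right) - 13 = \left(B^{2} + B^{2}\right) - 13 = 2 B^{2} - 13 = -13 + 2 B^{2}$)
$o{\left(t{\left(P \right)} \right)} - 2332546 = \left(-13 + 2 \left(-14\right)^{2}\right) - 2332546 = \left(-13 + 2 \cdot 196\right) - 2332546 = \left(-13 + 392\right) - 2332546 = 379 - 2332546 = -2332167$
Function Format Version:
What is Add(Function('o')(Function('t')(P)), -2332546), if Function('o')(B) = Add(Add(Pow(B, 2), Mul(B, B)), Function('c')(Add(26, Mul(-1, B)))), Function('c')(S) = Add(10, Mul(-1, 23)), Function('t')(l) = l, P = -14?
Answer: -2332167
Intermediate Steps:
Function('c')(S) = -13 (Function('c')(S) = Add(10, -23) = -13)
Function('o')(B) = Add(-13, Mul(2, Pow(B, 2))) (Function('o')(B) = Add(Add(Pow(B, 2), Mul(B, B)), -13) = Add(Add(Pow(B, 2), Pow(B, 2)), -13) = Add(Mul(2, Pow(B, 2)), -13) = Add(-13, Mul(2, Pow(B, 2))))
Add(Function('o')(Function('t')(P)), -2332546) = Add(Add(-13, Mul(2, Pow(-14, 2))), -2332546) = Add(Add(-13, Mul(2, 196)), -2332546) = Add(Add(-13, 392), -2332546) = Add(379, -2332546) = -2332167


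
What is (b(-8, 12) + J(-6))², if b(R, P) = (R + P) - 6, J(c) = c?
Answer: 64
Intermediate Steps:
b(R, P) = -6 + P + R (b(R, P) = (P + R) - 6 = -6 + P + R)
(b(-8, 12) + J(-6))² = ((-6 + 12 - 8) - 6)² = (-2 - 6)² = (-8)² = 64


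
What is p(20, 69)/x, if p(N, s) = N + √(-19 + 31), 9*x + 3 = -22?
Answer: -36/5 - 18*√3/25 ≈ -8.4471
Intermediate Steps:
x = -25/9 (x = -⅓ + (⅑)*(-22) = -⅓ - 22/9 = -25/9 ≈ -2.7778)
p(N, s) = N + 2*√3 (p(N, s) = N + √12 = N + 2*√3)
p(20, 69)/x = (20 + 2*√3)/(-25/9) = (20 + 2*√3)*(-9/25) = -36/5 - 18*√3/25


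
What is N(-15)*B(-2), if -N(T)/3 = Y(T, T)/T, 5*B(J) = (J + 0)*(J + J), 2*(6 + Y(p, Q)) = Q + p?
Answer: -168/25 ≈ -6.7200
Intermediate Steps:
Y(p, Q) = -6 + Q/2 + p/2 (Y(p, Q) = -6 + (Q + p)/2 = -6 + (Q/2 + p/2) = -6 + Q/2 + p/2)
B(J) = 2*J**2/5 (B(J) = ((J + 0)*(J + J))/5 = (J*(2*J))/5 = (2*J**2)/5 = 2*J**2/5)
N(T) = -3*(-6 + T)/T (N(T) = -3*(-6 + T/2 + T/2)/T = -3*(-6 + T)/T)
N(-15)*B(-2) = (-3 + 18/(-15))*((2/5)*(-2)**2) = (-3 + 18*(-1/15))*((2/5)*4) = (-3 - 6/5)*(8/5) = -21/5*8/5 = -168/25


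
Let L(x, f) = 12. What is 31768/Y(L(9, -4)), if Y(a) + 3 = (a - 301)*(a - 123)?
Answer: 722/729 ≈ 0.99040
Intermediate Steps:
Y(a) = -3 + (-301 + a)*(-123 + a) (Y(a) = -3 + (a - 301)*(a - 123) = -3 + (-301 + a)*(-123 + a))
31768/Y(L(9, -4)) = 31768/(37020 + 12² - 424*12) = 31768/(37020 + 144 - 5088) = 31768/32076 = 31768*(1/32076) = 722/729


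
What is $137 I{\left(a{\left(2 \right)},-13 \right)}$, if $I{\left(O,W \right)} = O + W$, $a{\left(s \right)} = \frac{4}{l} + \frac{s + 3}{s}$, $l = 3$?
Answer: $- \frac{7535}{6} \approx -1255.8$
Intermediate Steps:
$a{\left(s \right)} = \frac{4}{3} + \frac{3 + s}{s}$ ($a{\left(s \right)} = \frac{4}{3} + \frac{s + 3}{s} = 4 \cdot \frac{1}{3} + \frac{3 + s}{s} = \frac{4}{3} + \frac{3 + s}{s}$)
$137 I{\left(a{\left(2 \right)},-13 \right)} = 137 \left(\left(\frac{7}{3} + \frac{3}{2}\right) - 13\right) = 137 \left(\frac{23}{6} - 13\right) = 137 \left(- \frac{55}{6}\right) = - \frac{7535}{6}$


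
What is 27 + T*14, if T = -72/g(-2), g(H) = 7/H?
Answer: 315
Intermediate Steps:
T = 144/7 (T = -72/(7/(-2)) = -72/(7*(-1/2)) = -72/(-7/2) = -72*(-2/7) = 144/7 ≈ 20.571)
27 + T*14 = 27 + (144/7)*14 = 27 + 288 = 315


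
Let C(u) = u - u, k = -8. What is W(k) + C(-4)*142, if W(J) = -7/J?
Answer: 7/8 ≈ 0.87500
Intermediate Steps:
C(u) = 0
W(k) + C(-4)*142 = -7/(-8) + 0*142 = -7*(-⅛) + 0 = 7/8 + 0 = 7/8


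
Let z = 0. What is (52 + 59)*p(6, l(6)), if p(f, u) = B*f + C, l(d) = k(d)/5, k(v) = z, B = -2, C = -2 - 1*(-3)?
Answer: -1221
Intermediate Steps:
C = 1 (C = -2 + 3 = 1)
k(v) = 0
l(d) = 0 (l(d) = 0/5 = 0*(⅕) = 0)
p(f, u) = 1 - 2*f (p(f, u) = -2*f + 1 = 1 - 2*f)
(52 + 59)*p(6, l(6)) = (52 + 59)*(1 - 2*6) = 111*(1 - 12) = 111*(-11) = -1221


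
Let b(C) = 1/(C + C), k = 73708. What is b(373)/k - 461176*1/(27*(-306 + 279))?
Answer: 25358301014297/40084916472 ≈ 632.61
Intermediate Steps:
b(C) = 1/(2*C)
b(373)/k - 461176*1/(27*(-306 + 279)) = ((1/2)/373)/73708 - 461176*1/(27*(-306 + 279)) = ((1/2)*(1/373))*(1/73708) - 461176/(27*(-27)) = (1/746)*(1/73708) - 461176/(-729) = 1/54986168 - 461176*(-1/729) = 1/54986168 + 461176/729 = 25358301014297/40084916472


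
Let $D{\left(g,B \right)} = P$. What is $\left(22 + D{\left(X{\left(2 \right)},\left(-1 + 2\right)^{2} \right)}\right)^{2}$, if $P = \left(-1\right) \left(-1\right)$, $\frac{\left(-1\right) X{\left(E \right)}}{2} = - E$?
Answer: $529$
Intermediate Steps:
$X{\left(E \right)} = 2 E$ ($X{\left(E \right)} = - 2 \left(- E\right) = 2 E$)
$P = 1$
$D{\left(g,B \right)} = 1$
$\left(22 + D{\left(X{\left(2 \right)},\left(-1 + 2\right)^{2} \right)}\right)^{2} = \left(22 + 1\right)^{2} = 23^{2} = 529$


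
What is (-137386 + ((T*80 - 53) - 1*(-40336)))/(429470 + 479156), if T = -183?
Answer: -111743/908626 ≈ -0.12298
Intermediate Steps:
(-137386 + ((T*80 - 53) - 1*(-40336)))/(429470 + 479156) = (-137386 + ((-183*80 - 53) - 1*(-40336)))/(429470 + 479156) = (-137386 + ((-14640 - 53) + 40336))/908626 = (-137386 + (-14693 + 40336))*(1/908626) = (-137386 + 25643)*(1/908626) = -111743*1/908626 = -111743/908626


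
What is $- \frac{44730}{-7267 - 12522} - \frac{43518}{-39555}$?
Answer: $\frac{125260612}{37273995} \approx 3.3605$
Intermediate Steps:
$- \frac{44730}{-7267 - 12522} - \frac{43518}{-39555} = - \frac{44730}{-19789} - - \frac{14506}{13185} = \left(-44730\right) \left(- \frac{1}{19789}\right) + \frac{14506}{13185} = \frac{6390}{2827} + \frac{14506}{13185} = \frac{125260612}{37273995}$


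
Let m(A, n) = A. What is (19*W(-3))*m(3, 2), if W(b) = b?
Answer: -171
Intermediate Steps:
(19*W(-3))*m(3, 2) = (19*(-3))*3 = -57*3 = -171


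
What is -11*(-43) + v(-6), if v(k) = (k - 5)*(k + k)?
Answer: 605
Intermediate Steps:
v(k) = 2*k*(-5 + k) (v(k) = (-5 + k)*(2*k) = 2*k*(-5 + k))
-11*(-43) + v(-6) = -11*(-43) + 2*(-6)*(-5 - 6) = 473 + 2*(-6)*(-11) = 473 + 132 = 605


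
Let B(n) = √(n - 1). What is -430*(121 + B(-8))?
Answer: -52030 - 1290*I ≈ -52030.0 - 1290.0*I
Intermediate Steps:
B(n) = √(-1 + n)
-430*(121 + B(-8)) = -430*(121 + √(-1 - 8)) = -430*(121 + √(-9)) = -430*(121 + 3*I) = -52030 - 1290*I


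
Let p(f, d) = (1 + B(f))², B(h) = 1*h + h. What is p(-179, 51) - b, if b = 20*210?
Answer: 123249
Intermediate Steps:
B(h) = 2*h (B(h) = h + h = 2*h)
p(f, d) = (1 + 2*f)²
b = 4200
p(-179, 51) - b = (1 + 2*(-179))² - 1*4200 = (1 - 358)² - 4200 = (-357)² - 4200 = 127449 - 4200 = 123249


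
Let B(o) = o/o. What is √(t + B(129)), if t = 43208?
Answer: 3*√4801 ≈ 207.87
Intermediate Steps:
B(o) = 1
√(t + B(129)) = √(43208 + 1) = √43209 = 3*√4801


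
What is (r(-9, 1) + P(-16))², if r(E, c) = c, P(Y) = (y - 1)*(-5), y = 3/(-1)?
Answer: 441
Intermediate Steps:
y = -3 (y = 3*(-1) = -3)
P(Y) = 20 (P(Y) = (-3 - 1)*(-5) = -4*(-5) = 20)
(r(-9, 1) + P(-16))² = (1 + 20)² = 21² = 441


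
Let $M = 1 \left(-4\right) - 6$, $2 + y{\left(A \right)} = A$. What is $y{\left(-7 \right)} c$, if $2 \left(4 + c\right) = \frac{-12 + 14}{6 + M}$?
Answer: $\frac{153}{4} \approx 38.25$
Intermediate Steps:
$y{\left(A \right)} = -2 + A$
$M = -10$ ($M = -4 - 6 = -10$)
$c = - \frac{17}{4}$ ($c = -4 + \frac{\left(-12 + 14\right) \frac{1}{6 - 10}}{2} = -4 + \frac{2 \frac{1}{-4}}{2} = -4 + \frac{2 \left(- \frac{1}{4}\right)}{2} = -4 + \frac{1}{2} \left(- \frac{1}{2}\right) = -4 - \frac{1}{4} = - \frac{17}{4} \approx -4.25$)
$y{\left(-7 \right)} c = \left(-2 - 7\right) \left(- \frac{17}{4}\right) = \left(-9\right) \left(- \frac{17}{4}\right) = \frac{153}{4}$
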